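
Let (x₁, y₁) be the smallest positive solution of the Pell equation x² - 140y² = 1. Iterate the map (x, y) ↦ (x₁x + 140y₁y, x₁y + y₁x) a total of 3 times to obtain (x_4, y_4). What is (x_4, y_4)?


Step 1: Find the fundamental solution (x₁, y₁) of x² - 140y² = 1.
  Expand √140 as a continued fraction. a₀ = ⌊√140⌋ = 11; iterate m_{k+1} = d_k·a_k − m_k, d_{k+1} = (140 − m_{k+1}²)/d_k, a_{k+1} = ⌊(a₀ + m_{k+1})/d_{k+1}⌋ (starting m₀ = 0, d₀ = 1), with convergents p_k = a_k·p_{k-1} + p_{k-2}, q_k = a_k·q_{k-1} + q_{k-2} (p₋₁ = 1, q₋₁ = 0):
  k = 0: a₀ = 11; p₀/q₀ = 11/1; p₀² − 140·q₀² = 121 − 140 = -19.
  k = 1: m = 11, d = 19, a = ⌊(11 + 11)/19⌋ = 1; p/q = (1·11 + 1)/(1·1 + 0) = 12/1; p² − 140·q² = 144 − 140 = 4.
  k = 2: m = 8, d = 4, a = ⌊(11 + 8)/4⌋ = 4; p/q = (4·12 + 11)/(4·1 + 1) = 59/5; p² − 140·q² = 3481 − 3500 = -19.
  k = 3: m = 8, d = 19, a = ⌊(11 + 8)/19⌋ = 1; p/q = (1·59 + 12)/(1·5 + 1) = 71/6; p² − 140·q² = 5041 − 5040 = 1.
  The first convergent with p² − 140·q² = 1 gives the fundamental solution (x₁, y₁) = (71, 6).
Step 2: Apply the recurrence (x_{n+1}, y_{n+1}) = (x₁x_n + 140y₁y_n, x₁y_n + y₁x_n) repeatedly.
  From (x_1, y_1) = (71, 6): x_2 = 71·71 + 140·6·6 = 10081; y_2 = 71·6 + 6·71 = 852.
  From (x_2, y_2) = (10081, 852): x_3 = 71·10081 + 140·6·852 = 1431431; y_3 = 71·852 + 6·10081 = 120978.
  From (x_3, y_3) = (1431431, 120978): x_4 = 71·1431431 + 140·6·120978 = 203253121; y_4 = 71·120978 + 6·1431431 = 17178024.
Step 3: Verify x_4² - 140·y_4² = 41311831196240641 - 41311831196240640 = 1 (should be 1). ✓

(x_1, y_1) = (71, 6); (x_4, y_4) = (203253121, 17178024).


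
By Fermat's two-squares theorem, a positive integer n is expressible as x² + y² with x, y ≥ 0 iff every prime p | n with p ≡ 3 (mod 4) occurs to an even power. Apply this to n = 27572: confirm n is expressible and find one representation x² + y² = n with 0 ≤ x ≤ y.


Step 1: Factor n = 27572 = 2^2 · 61 · 113.
Step 2: Check the mod-4 condition on each prime factor: 2 = 2 (special); 61 ≡ 1 (mod 4), exponent 1; 113 ≡ 1 (mod 4), exponent 1.
All primes ≡ 3 (mod 4) appear to even exponent (or don't appear), so by the two-squares theorem n IS expressible as a sum of two squares.
Step 3: Build a representation. Group n = k² · m with k = 2 and m = 61 · 113 = 6893 (a product of primes ≡ 1 (mod 4)); a representation of m scales to one of n via (k·x)² + (k·y)² = k²(x² + y²). Each prime p ≡ 1 (mod 4) is itself a sum of two squares; find a² by testing p − a² for a perfect square:
  61: 61 − 1² = 60, 61 − 2² = 57, 61 − 3² = 52, 61 − 4² = 45, 61 − 5² = 36 = 6² ⇒ 61 = 5² + 6².
  113: 113 − 1² = 112, 113 − 2² = 109, 113 − 3² = 104, 113 − 4² = 97, 113 − 5² = 88, 113 − 6² = 77, 113 − 7² = 64 = 8² ⇒ 113 = 7² + 8².
  Combine using the Brahmagupta–Fibonacci identity (a² + b²)(c² + d²) = (ac − bd)² + (ad + bc)² = (ac + bd)² + (ad − bc)²:
  61 · 113 = 6893: from (5² + 6²)(7² + 8²), take (5·7 − 6·8, 5·8 + 6·7) = (35 − 48, 40 + 42) = (-13, 82); dropping signs (only squares matter) gives (13, 82); check 13² + 82² = 169 + 6724 = 6893 ✓.
  Scale by k = 2: (2·13, 2·82) = (26, 164).
Step 4: Order so x ≤ y and verify: 26² + 164² = 676 + 26896 = 27572 = n. ✓

n = 27572 = 26² + 164² (one valid representation with x ≤ y).


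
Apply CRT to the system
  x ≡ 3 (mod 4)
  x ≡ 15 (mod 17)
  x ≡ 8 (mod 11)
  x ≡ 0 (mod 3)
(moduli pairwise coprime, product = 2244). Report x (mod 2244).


Product of moduli M = 4 · 17 · 11 · 3 = 2244.
Merge one congruence at a time:
  Start: x ≡ 3 (mod 4).
  Combine with x ≡ 15 (mod 17); new modulus lcm = 68.
    Write x = 3 + 4·t and substitute into x ≡ 15 (mod 17): 4·t ≡ 15 − 3 = 12 (mod 17).
    The inverse of 4 mod 17 is 13 (since 4·13 = 52 = 3·17 + 1), so t ≡ 13·12 = 156 ≡ 3 (mod 17).
    Then x = 3 + 4·3 = 15, valid modulo lcm(4, 17) = 68: x ≡ 15 (mod 68).
  Combine with x ≡ 8 (mod 11); new modulus lcm = 748.
    Write x = 15 + 68·t and substitute into x ≡ 8 (mod 11): 68·t ≡ 8 − 15 = -7 (mod 11).
    Reduce coefficients mod 11: 2·t ≡ 4 (mod 11).
    The inverse of 2 mod 11 is 6 (since 2·6 = 12 = 1·11 + 1), so t ≡ 6·4 = 24 ≡ 2 (mod 11).
    Then x = 15 + 68·2 = 151, valid modulo lcm(68, 11) = 748: x ≡ 151 (mod 748).
  Combine with x ≡ 0 (mod 3); new modulus lcm = 2244.
    Write x = 151 + 748·t and substitute into x ≡ 0 (mod 3): 748·t ≡ 0 − 151 = -151 (mod 3).
    Reduce coefficients mod 3: 1·t ≡ 2 (mod 3).
    So t ≡ 2 (mod 3).
    Then x = 151 + 748·2 = 1647, valid modulo lcm(748, 3) = 2244: x ≡ 1647 (mod 2244).
Verify against each original: 1647 mod 4 = 3, 1647 mod 17 = 15, 1647 mod 11 = 8, 1647 mod 3 = 0.

x ≡ 1647 (mod 2244).


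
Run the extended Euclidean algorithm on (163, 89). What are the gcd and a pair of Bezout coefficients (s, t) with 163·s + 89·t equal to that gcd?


Euclidean algorithm on (163, 89) — divide until remainder is 0:
  163 = 1 · 89 + 74
  89 = 1 · 74 + 15
  74 = 4 · 15 + 14
  15 = 1 · 14 + 1
  14 = 14 · 1 + 0
gcd(163, 89) = 1.
Track Bezout coefficients alongside the remainders: start with r₀ = 163 = a·1 + b·0 (s = 1, t = 0) and r₁ = 89 = a·0 + b·1 (s = 0, t = 1); each new remainder r_{k+1} = r_{k-1} − q_k·r_k inherits s_{k+1} = s_{k-1} − q_k·s_k, t_{k+1} = t_{k-1} − q_k·t_k, so r_k = a·s_k + b·t_k at every step:
  q = 1: r = 74, s = 1 − 1·0 = 1, t = 0 − 1·1 = -1  (check: 163·1 + 89·(-1) = 74)
  q = 1: r = 15, s = 0 − 1·1 = -1, t = 1 − 1·(-1) = 2  (check: 163·(-1) + 89·2 = 15)
  q = 4: r = 14, s = 1 − 4·(-1) = 5, t = -1 − 4·2 = -9  (check: 163·5 + 89·(-9) = 14)
  q = 1: r = 1, s = -1 − 1·5 = -6, t = 2 − 1·(-9) = 11  (check: 163·(-6) + 89·11 = 1)
The row with r = 1 (the gcd) gives the Bezout coefficients s = -6, t = 11.
Result: 163 · (-6) + 89 · (11) = 1.

gcd(163, 89) = 1; s = -6, t = 11 (check: 163·(-6) + 89·11 = 1).


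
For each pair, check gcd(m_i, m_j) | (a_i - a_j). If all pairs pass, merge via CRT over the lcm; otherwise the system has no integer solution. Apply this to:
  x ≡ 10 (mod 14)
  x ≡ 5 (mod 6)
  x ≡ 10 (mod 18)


Moduli 14, 6, 18 are not pairwise coprime, so CRT works modulo lcm(m_i) when all pairwise compatibility conditions hold.
Pairwise compatibility: gcd(m_i, m_j) must divide a_i - a_j for every pair.
Merge one congruence at a time:
  Start: x ≡ 10 (mod 14).
  Combine with x ≡ 5 (mod 6): gcd(14, 6) = 2, and 5 - 10 = -5 is NOT divisible by 2.
    ⇒ system is inconsistent (no integer solution).

No solution (the system is inconsistent).


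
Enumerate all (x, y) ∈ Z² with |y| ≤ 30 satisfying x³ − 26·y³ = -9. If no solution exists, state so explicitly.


The equation is x³ - 26y³ = -9. For fixed y, x³ = 26·y³ − 9, so a solution requires the RHS to be a perfect cube.
Strategy: iterate y from -30 to 30, compute RHS = 26·y³ − 9, and check whether it is a (positive or negative) perfect cube.
Check small values of y:
  y = 0: RHS = -9 is not a perfect cube.
  y = 1: RHS = 17 is not a perfect cube.
  y = -1: RHS = -35 is not a perfect cube.
  y = 2: RHS = 199 is not a perfect cube.
  y = -2: RHS = -217 is not a perfect cube.
  y = 3: RHS = 693 is not a perfect cube.
  y = -3: RHS = -711 is not a perfect cube.
Continuing the search up to |y| = 30 finds no solutions either.
No (x, y) in the scanned range satisfies the equation.

No integer solutions with |y| ≤ 30.


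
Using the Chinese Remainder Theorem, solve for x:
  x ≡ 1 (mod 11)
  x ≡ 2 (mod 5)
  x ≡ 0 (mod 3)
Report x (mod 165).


Moduli 11, 5, 3 are pairwise coprime; by CRT there is a unique solution modulo M = 11 · 5 · 3 = 165.
Solve pairwise, accumulating the modulus:
  Start with x ≡ 1 (mod 11).
  Combine with x ≡ 2 (mod 5): since gcd(11, 5) = 1, we get a unique residue mod 55.
    Write x = 1 + 11·t and substitute into x ≡ 2 (mod 5): 11·t ≡ 2 − 1 = 1 (mod 5).
    Reduce coefficients mod 5: 1·t ≡ 1 (mod 5).
    So t ≡ 1 (mod 5).
    Then x = 1 + 11·1 = 12, valid modulo lcm(11, 5) = 55: x ≡ 12 (mod 55).
  Combine with x ≡ 0 (mod 3): since gcd(55, 3) = 1, we get a unique residue mod 165.
    Write x = 12 + 55·t and substitute into x ≡ 0 (mod 3): 55·t ≡ 0 − 12 = -12 (mod 3).
    Reduce coefficients mod 3: 1·t ≡ 0 (mod 3).
    So t ≡ 0 (mod 3).
    Then x = 12 + 55·0 = 12, valid modulo lcm(55, 3) = 165: x ≡ 12 (mod 165).
Verify: 12 mod 11 = 1 ✓, 12 mod 5 = 2 ✓, 12 mod 3 = 0 ✓.

x ≡ 12 (mod 165).


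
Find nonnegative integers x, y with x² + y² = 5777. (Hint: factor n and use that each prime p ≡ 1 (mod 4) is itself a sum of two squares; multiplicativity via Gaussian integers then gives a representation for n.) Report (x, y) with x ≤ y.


Step 1: Factor n = 5777 = 53 · 109.
Step 2: Check the mod-4 condition on each prime factor: 53 ≡ 1 (mod 4), exponent 1; 109 ≡ 1 (mod 4), exponent 1.
All primes ≡ 3 (mod 4) appear to even exponent (or don't appear), so by the two-squares theorem n IS expressible as a sum of two squares.
Step 3: Build a representation. Here n = 53 · 109 is a product of primes ≡ 1 (mod 4). Each prime p ≡ 1 (mod 4) is itself a sum of two squares; find a² by testing p − a² for a perfect square:
  53: 53 − 1² = 52, 53 − 2² = 49 = 7² ⇒ 53 = 2² + 7².
  109: 109 − 1² = 108, 109 − 2² = 105, 109 − 3² = 100 = 10² ⇒ 109 = 3² + 10².
  Combine using the Brahmagupta–Fibonacci identity (a² + b²)(c² + d²) = (ac − bd)² + (ad + bc)² = (ac + bd)² + (ad − bc)²:
  53 · 109 = 5777: from (2² + 7²)(3² + 10²), take (2·3 − 7·10, 2·10 + 7·3) = (6 − 70, 20 + 21) = (-64, 41); dropping signs (only squares matter) gives (64, 41); check 64² + 41² = 4096 + 1681 = 5777 ✓.
Step 4: Order so x ≤ y and verify: 41² + 64² = 1681 + 4096 = 5777 = n. ✓

n = 5777 = 41² + 64² (one valid representation with x ≤ y).


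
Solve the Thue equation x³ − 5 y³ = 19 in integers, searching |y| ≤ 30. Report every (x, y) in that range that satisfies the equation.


The equation is x³ - 5y³ = 19. For fixed y, x³ = 5·y³ + 19, so a solution requires the RHS to be a perfect cube.
Strategy: iterate y from -30 to 30, compute RHS = 5·y³ + 19, and check whether it is a (positive or negative) perfect cube.
Check small values of y:
  y = 0: RHS = 19 is not a perfect cube.
  y = 1: RHS = 24 is not a perfect cube.
  y = -1: RHS = 14 is not a perfect cube.
  y = 2: RHS = 59 is not a perfect cube.
  y = -2: RHS = -21 is not a perfect cube.
  y = 3: RHS = 154 is not a perfect cube.
  y = -3: RHS = -116 is not a perfect cube.
Continuing the search up to |y| = 30 finds no solutions either.
No (x, y) in the scanned range satisfies the equation.

No integer solutions with |y| ≤ 30.


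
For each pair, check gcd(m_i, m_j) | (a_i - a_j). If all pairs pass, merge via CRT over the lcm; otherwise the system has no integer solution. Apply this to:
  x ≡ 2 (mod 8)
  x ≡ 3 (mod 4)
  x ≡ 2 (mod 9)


Moduli 8, 4, 9 are not pairwise coprime, so CRT works modulo lcm(m_i) when all pairwise compatibility conditions hold.
Pairwise compatibility: gcd(m_i, m_j) must divide a_i - a_j for every pair.
Merge one congruence at a time:
  Start: x ≡ 2 (mod 8).
  Combine with x ≡ 3 (mod 4): gcd(8, 4) = 4, and 3 - 2 = 1 is NOT divisible by 4.
    ⇒ system is inconsistent (no integer solution).

No solution (the system is inconsistent).


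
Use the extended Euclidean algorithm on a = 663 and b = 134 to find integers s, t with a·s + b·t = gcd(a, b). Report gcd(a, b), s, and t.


Euclidean algorithm on (663, 134) — divide until remainder is 0:
  663 = 4 · 134 + 127
  134 = 1 · 127 + 7
  127 = 18 · 7 + 1
  7 = 7 · 1 + 0
gcd(663, 134) = 1.
Track Bezout coefficients alongside the remainders: start with r₀ = 663 = a·1 + b·0 (s = 1, t = 0) and r₁ = 134 = a·0 + b·1 (s = 0, t = 1); each new remainder r_{k+1} = r_{k-1} − q_k·r_k inherits s_{k+1} = s_{k-1} − q_k·s_k, t_{k+1} = t_{k-1} − q_k·t_k, so r_k = a·s_k + b·t_k at every step:
  q = 4: r = 127, s = 1 − 4·0 = 1, t = 0 − 4·1 = -4  (check: 663·1 + 134·(-4) = 127)
  q = 1: r = 7, s = 0 − 1·1 = -1, t = 1 − 1·(-4) = 5  (check: 663·(-1) + 134·5 = 7)
  q = 18: r = 1, s = 1 − 18·(-1) = 19, t = -4 − 18·5 = -94  (check: 663·19 + 134·(-94) = 1)
The row with r = 1 (the gcd) gives the Bezout coefficients s = 19, t = -94.
Result: 663 · (19) + 134 · (-94) = 1.

gcd(663, 134) = 1; s = 19, t = -94 (check: 663·19 + 134·(-94) = 1).


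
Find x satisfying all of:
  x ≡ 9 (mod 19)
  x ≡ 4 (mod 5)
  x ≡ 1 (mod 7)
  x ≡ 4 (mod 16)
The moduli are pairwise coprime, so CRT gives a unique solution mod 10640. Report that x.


Product of moduli M = 19 · 5 · 7 · 16 = 10640.
Merge one congruence at a time:
  Start: x ≡ 9 (mod 19).
  Combine with x ≡ 4 (mod 5); new modulus lcm = 95.
    Write x = 9 + 19·t and substitute into x ≡ 4 (mod 5): 19·t ≡ 4 − 9 = -5 (mod 5).
    Reduce coefficients mod 5: 4·t ≡ 0 (mod 5).
    The inverse of 4 mod 5 is 4 (since 4·4 = 16 = 3·5 + 1), so t ≡ 4·0 = 0 ≡ 0 (mod 5).
    Then x = 9 + 19·0 = 9, valid modulo lcm(19, 5) = 95: x ≡ 9 (mod 95).
  Combine with x ≡ 1 (mod 7); new modulus lcm = 665.
    Write x = 9 + 95·t and substitute into x ≡ 1 (mod 7): 95·t ≡ 1 − 9 = -8 (mod 7).
    Reduce coefficients mod 7: 4·t ≡ 6 (mod 7).
    The inverse of 4 mod 7 is 2 (since 4·2 = 8 = 1·7 + 1), so t ≡ 2·6 = 12 ≡ 5 (mod 7).
    Then x = 9 + 95·5 = 484, valid modulo lcm(95, 7) = 665: x ≡ 484 (mod 665).
  Combine with x ≡ 4 (mod 16); new modulus lcm = 10640.
    Write x = 484 + 665·t and substitute into x ≡ 4 (mod 16): 665·t ≡ 4 − 484 = -480 (mod 16).
    Reduce coefficients mod 16: 9·t ≡ 0 (mod 16).
    The inverse of 9 mod 16 is 9 (since 9·9 = 81 = 5·16 + 1), so t ≡ 9·0 = 0 ≡ 0 (mod 16).
    Then x = 484 + 665·0 = 484, valid modulo lcm(665, 16) = 10640: x ≡ 484 (mod 10640).
Verify against each original: 484 mod 19 = 9, 484 mod 5 = 4, 484 mod 7 = 1, 484 mod 16 = 4.

x ≡ 484 (mod 10640).


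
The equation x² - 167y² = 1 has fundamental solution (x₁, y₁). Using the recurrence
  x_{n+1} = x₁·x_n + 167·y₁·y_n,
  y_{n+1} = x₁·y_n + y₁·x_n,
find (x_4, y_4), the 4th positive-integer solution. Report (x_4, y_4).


Step 1: Find the fundamental solution (x₁, y₁) of x² - 167y² = 1.
  Expand √167 as a continued fraction. a₀ = ⌊√167⌋ = 12; iterate m_{k+1} = d_k·a_k − m_k, d_{k+1} = (167 − m_{k+1}²)/d_k, a_{k+1} = ⌊(a₀ + m_{k+1})/d_{k+1}⌋ (starting m₀ = 0, d₀ = 1), with convergents p_k = a_k·p_{k-1} + p_{k-2}, q_k = a_k·q_{k-1} + q_{k-2} (p₋₁ = 1, q₋₁ = 0):
  k = 0: a₀ = 12; p₀/q₀ = 12/1; p₀² − 167·q₀² = 144 − 167 = -23.
  k = 1: m = 12, d = 23, a = ⌊(12 + 12)/23⌋ = 1; p/q = (1·12 + 1)/(1·1 + 0) = 13/1; p² − 167·q² = 169 − 167 = 2.
  k = 2: m = 11, d = 2, a = ⌊(12 + 11)/2⌋ = 11; p/q = (11·13 + 12)/(11·1 + 1) = 155/12; p² − 167·q² = 24025 − 24048 = -23.
  k = 3: m = 11, d = 23, a = ⌊(12 + 11)/23⌋ = 1; p/q = (1·155 + 13)/(1·12 + 1) = 168/13; p² − 167·q² = 28224 − 28223 = 1.
  The first convergent with p² − 167·q² = 1 gives the fundamental solution (x₁, y₁) = (168, 13).
Step 2: Apply the recurrence (x_{n+1}, y_{n+1}) = (x₁x_n + 167y₁y_n, x₁y_n + y₁x_n) repeatedly.
  From (x_1, y_1) = (168, 13): x_2 = 168·168 + 167·13·13 = 56447; y_2 = 168·13 + 13·168 = 4368.
  From (x_2, y_2) = (56447, 4368): x_3 = 168·56447 + 167·13·4368 = 18966024; y_3 = 168·4368 + 13·56447 = 1467635.
  From (x_3, y_3) = (18966024, 1467635): x_4 = 168·18966024 + 167·13·1467635 = 6372527617; y_4 = 168·1467635 + 13·18966024 = 493120992.
Step 3: Verify x_4² - 167·y_4² = 40609108229427698689 - 40609108229427698688 = 1 (should be 1). ✓

(x_1, y_1) = (168, 13); (x_4, y_4) = (6372527617, 493120992).


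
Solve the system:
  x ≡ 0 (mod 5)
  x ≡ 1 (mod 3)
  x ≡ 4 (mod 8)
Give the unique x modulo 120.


Moduli 5, 3, 8 are pairwise coprime; by CRT there is a unique solution modulo M = 5 · 3 · 8 = 120.
Solve pairwise, accumulating the modulus:
  Start with x ≡ 0 (mod 5).
  Combine with x ≡ 1 (mod 3): since gcd(5, 3) = 1, we get a unique residue mod 15.
    Write x = 0 + 5·t and substitute into x ≡ 1 (mod 3): 5·t ≡ 1 − 0 = 1 (mod 3).
    Reduce coefficients mod 3: 2·t ≡ 1 (mod 3).
    The inverse of 2 mod 3 is 2 (since 2·2 = 4 = 1·3 + 1), so t ≡ 2·1 = 2 ≡ 2 (mod 3).
    Then x = 0 + 5·2 = 10, valid modulo lcm(5, 3) = 15: x ≡ 10 (mod 15).
  Combine with x ≡ 4 (mod 8): since gcd(15, 8) = 1, we get a unique residue mod 120.
    Write x = 10 + 15·t and substitute into x ≡ 4 (mod 8): 15·t ≡ 4 − 10 = -6 (mod 8).
    Reduce coefficients mod 8: 7·t ≡ 2 (mod 8).
    The inverse of 7 mod 8 is 7 (since 7·7 = 49 = 6·8 + 1), so t ≡ 7·2 = 14 ≡ 6 (mod 8).
    Then x = 10 + 15·6 = 100, valid modulo lcm(15, 8) = 120: x ≡ 100 (mod 120).
Verify: 100 mod 5 = 0 ✓, 100 mod 3 = 1 ✓, 100 mod 8 = 4 ✓.

x ≡ 100 (mod 120).


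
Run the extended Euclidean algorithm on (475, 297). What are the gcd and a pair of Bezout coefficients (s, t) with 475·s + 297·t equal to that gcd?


Euclidean algorithm on (475, 297) — divide until remainder is 0:
  475 = 1 · 297 + 178
  297 = 1 · 178 + 119
  178 = 1 · 119 + 59
  119 = 2 · 59 + 1
  59 = 59 · 1 + 0
gcd(475, 297) = 1.
Track Bezout coefficients alongside the remainders: start with r₀ = 475 = a·1 + b·0 (s = 1, t = 0) and r₁ = 297 = a·0 + b·1 (s = 0, t = 1); each new remainder r_{k+1} = r_{k-1} − q_k·r_k inherits s_{k+1} = s_{k-1} − q_k·s_k, t_{k+1} = t_{k-1} − q_k·t_k, so r_k = a·s_k + b·t_k at every step:
  q = 1: r = 178, s = 1 − 1·0 = 1, t = 0 − 1·1 = -1  (check: 475·1 + 297·(-1) = 178)
  q = 1: r = 119, s = 0 − 1·1 = -1, t = 1 − 1·(-1) = 2  (check: 475·(-1) + 297·2 = 119)
  q = 1: r = 59, s = 1 − 1·(-1) = 2, t = -1 − 1·2 = -3  (check: 475·2 + 297·(-3) = 59)
  q = 2: r = 1, s = -1 − 2·2 = -5, t = 2 − 2·(-3) = 8  (check: 475·(-5) + 297·8 = 1)
The row with r = 1 (the gcd) gives the Bezout coefficients s = -5, t = 8.
Result: 475 · (-5) + 297 · (8) = 1.

gcd(475, 297) = 1; s = -5, t = 8 (check: 475·(-5) + 297·8 = 1).


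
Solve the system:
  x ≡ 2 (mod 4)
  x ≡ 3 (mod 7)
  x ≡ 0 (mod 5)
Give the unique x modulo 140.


Moduli 4, 7, 5 are pairwise coprime; by CRT there is a unique solution modulo M = 4 · 7 · 5 = 140.
Solve pairwise, accumulating the modulus:
  Start with x ≡ 2 (mod 4).
  Combine with x ≡ 3 (mod 7): since gcd(4, 7) = 1, we get a unique residue mod 28.
    Write x = 2 + 4·t and substitute into x ≡ 3 (mod 7): 4·t ≡ 3 − 2 = 1 (mod 7).
    The inverse of 4 mod 7 is 2 (since 4·2 = 8 = 1·7 + 1), so t ≡ 2·1 = 2 ≡ 2 (mod 7).
    Then x = 2 + 4·2 = 10, valid modulo lcm(4, 7) = 28: x ≡ 10 (mod 28).
  Combine with x ≡ 0 (mod 5): since gcd(28, 5) = 1, we get a unique residue mod 140.
    Write x = 10 + 28·t and substitute into x ≡ 0 (mod 5): 28·t ≡ 0 − 10 = -10 (mod 5).
    Reduce coefficients mod 5: 3·t ≡ 0 (mod 5).
    The inverse of 3 mod 5 is 2 (since 3·2 = 6 = 1·5 + 1), so t ≡ 2·0 = 0 ≡ 0 (mod 5).
    Then x = 10 + 28·0 = 10, valid modulo lcm(28, 5) = 140: x ≡ 10 (mod 140).
Verify: 10 mod 4 = 2 ✓, 10 mod 7 = 3 ✓, 10 mod 5 = 0 ✓.

x ≡ 10 (mod 140).


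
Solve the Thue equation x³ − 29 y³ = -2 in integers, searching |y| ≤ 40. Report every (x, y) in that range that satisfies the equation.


The equation is x³ - 29y³ = -2. For fixed y, x³ = 29·y³ − 2, so a solution requires the RHS to be a perfect cube.
Strategy: iterate y from -40 to 40, compute RHS = 29·y³ − 2, and check whether it is a (positive or negative) perfect cube.
Check small values of y:
  y = 0: RHS = -2 is not a perfect cube.
  y = 1: RHS = 27 = (3)³ ⇒ x = 3 works.
  y = -1: RHS = -31 is not a perfect cube.
  y = 2: RHS = 230 is not a perfect cube.
  y = -2: RHS = -234 is not a perfect cube.
  y = 3: RHS = 781 is not a perfect cube.
  y = -3: RHS = -785 is not a perfect cube.
Continuing the search up to |y| = 40 finds no further solutions beyond those listed.
Collected solutions: (3, 1).

Solutions (with |y| ≤ 40): (3, 1).


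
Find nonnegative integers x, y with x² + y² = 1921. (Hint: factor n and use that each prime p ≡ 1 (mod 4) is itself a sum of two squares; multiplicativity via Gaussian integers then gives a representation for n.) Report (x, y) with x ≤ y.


Step 1: Factor n = 1921 = 17 · 113.
Step 2: Check the mod-4 condition on each prime factor: 17 ≡ 1 (mod 4), exponent 1; 113 ≡ 1 (mod 4), exponent 1.
All primes ≡ 3 (mod 4) appear to even exponent (or don't appear), so by the two-squares theorem n IS expressible as a sum of two squares.
Step 3: Build a representation. Here n = 17 · 113 is a product of primes ≡ 1 (mod 4). Each prime p ≡ 1 (mod 4) is itself a sum of two squares; find a² by testing p − a² for a perfect square:
  17: 17 − 1² = 16 = 4² ⇒ 17 = 1² + 4².
  113: 113 − 1² = 112, 113 − 2² = 109, 113 − 3² = 104, 113 − 4² = 97, 113 − 5² = 88, 113 − 6² = 77, 113 − 7² = 64 = 8² ⇒ 113 = 7² + 8².
  Combine using the Brahmagupta–Fibonacci identity (a² + b²)(c² + d²) = (ac − bd)² + (ad + bc)² = (ac + bd)² + (ad − bc)²:
  17 · 113 = 1921: from (1² + 4²)(7² + 8²), take (1·7 − 4·8, 1·8 + 4·7) = (7 − 32, 8 + 28) = (-25, 36); dropping signs (only squares matter) gives (25, 36); check 25² + 36² = 625 + 1296 = 1921 ✓.
Step 4: Order so x ≤ y and verify: 25² + 36² = 625 + 1296 = 1921 = n. ✓

n = 1921 = 25² + 36² (one valid representation with x ≤ y).


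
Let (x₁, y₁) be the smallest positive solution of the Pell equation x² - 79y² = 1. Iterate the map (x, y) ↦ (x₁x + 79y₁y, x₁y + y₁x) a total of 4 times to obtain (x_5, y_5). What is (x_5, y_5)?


Step 1: Find the fundamental solution (x₁, y₁) of x² - 79y² = 1.
  Expand √79 as a continued fraction. a₀ = ⌊√79⌋ = 8; iterate m_{k+1} = d_k·a_k − m_k, d_{k+1} = (79 − m_{k+1}²)/d_k, a_{k+1} = ⌊(a₀ + m_{k+1})/d_{k+1}⌋ (starting m₀ = 0, d₀ = 1), with convergents p_k = a_k·p_{k-1} + p_{k-2}, q_k = a_k·q_{k-1} + q_{k-2} (p₋₁ = 1, q₋₁ = 0):
  k = 0: a₀ = 8; p₀/q₀ = 8/1; p₀² − 79·q₀² = 64 − 79 = -15.
  k = 1: m = 8, d = 15, a = ⌊(8 + 8)/15⌋ = 1; p/q = (1·8 + 1)/(1·1 + 0) = 9/1; p² − 79·q² = 81 − 79 = 2.
  k = 2: m = 7, d = 2, a = ⌊(8 + 7)/2⌋ = 7; p/q = (7·9 + 8)/(7·1 + 1) = 71/8; p² − 79·q² = 5041 − 5056 = -15.
  k = 3: m = 7, d = 15, a = ⌊(8 + 7)/15⌋ = 1; p/q = (1·71 + 9)/(1·8 + 1) = 80/9; p² − 79·q² = 6400 − 6399 = 1.
  The first convergent with p² − 79·q² = 1 gives the fundamental solution (x₁, y₁) = (80, 9).
Step 2: Apply the recurrence (x_{n+1}, y_{n+1}) = (x₁x_n + 79y₁y_n, x₁y_n + y₁x_n) repeatedly.
  From (x_1, y_1) = (80, 9): x_2 = 80·80 + 79·9·9 = 12799; y_2 = 80·9 + 9·80 = 1440.
  From (x_2, y_2) = (12799, 1440): x_3 = 80·12799 + 79·9·1440 = 2047760; y_3 = 80·1440 + 9·12799 = 230391.
  From (x_3, y_3) = (2047760, 230391): x_4 = 80·2047760 + 79·9·230391 = 327628801; y_4 = 80·230391 + 9·2047760 = 36861120.
  From (x_4, y_4) = (327628801, 36861120): x_5 = 80·327628801 + 79·9·36861120 = 52418560400; y_5 = 80·36861120 + 9·327628801 = 5897548809.
Step 3: Verify x_5² - 79·y_5² = 2747705474408448160000 - 2747705474408448159999 = 1 (should be 1). ✓

(x_1, y_1) = (80, 9); (x_5, y_5) = (52418560400, 5897548809).


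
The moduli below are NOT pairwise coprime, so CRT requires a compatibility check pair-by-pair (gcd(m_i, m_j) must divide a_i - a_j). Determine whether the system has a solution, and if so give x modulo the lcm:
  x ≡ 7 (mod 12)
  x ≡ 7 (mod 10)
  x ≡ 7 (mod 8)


Moduli 12, 10, 8 are not pairwise coprime, so CRT works modulo lcm(m_i) when all pairwise compatibility conditions hold.
Pairwise compatibility: gcd(m_i, m_j) must divide a_i - a_j for every pair.
Merge one congruence at a time:
  Start: x ≡ 7 (mod 12).
  Combine with x ≡ 7 (mod 10): gcd(12, 10) = 2; 7 - 7 = 0, which IS divisible by 2, so compatible.
    Write x = 7 + 12·t and substitute into x ≡ 7 (mod 10): 12·t ≡ 7 − 7 = 0 (mod 10).
    Divide the congruence (and modulus) by g = 2: 6·t ≡ 0 (mod 5).
    Reduce coefficients mod 5: 1·t ≡ 0 (mod 5).
    So t ≡ 0 (mod 5).
    Then x = 7 + 12·0 = 7, valid modulo lcm(12, 10) = 60: x ≡ 7 (mod 60).
  Combine with x ≡ 7 (mod 8): gcd(60, 8) = 4; 7 - 7 = 0, which IS divisible by 4, so compatible.
    Write x = 7 + 60·t and substitute into x ≡ 7 (mod 8): 60·t ≡ 7 − 7 = 0 (mod 8).
    Divide the congruence (and modulus) by g = 4: 15·t ≡ 0 (mod 2).
    Reduce coefficients mod 2: 1·t ≡ 0 (mod 2).
    So t ≡ 0 (mod 2).
    Then x = 7 + 60·0 = 7, valid modulo lcm(60, 8) = 120: x ≡ 7 (mod 120).
Verify: 7 mod 12 = 7, 7 mod 10 = 7, 7 mod 8 = 7.

x ≡ 7 (mod 120).


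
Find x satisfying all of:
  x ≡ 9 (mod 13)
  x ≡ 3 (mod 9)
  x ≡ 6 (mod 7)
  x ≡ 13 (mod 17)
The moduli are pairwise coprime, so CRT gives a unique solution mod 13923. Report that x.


Product of moduli M = 13 · 9 · 7 · 17 = 13923.
Merge one congruence at a time:
  Start: x ≡ 9 (mod 13).
  Combine with x ≡ 3 (mod 9); new modulus lcm = 117.
    Write x = 9 + 13·t and substitute into x ≡ 3 (mod 9): 13·t ≡ 3 − 9 = -6 (mod 9).
    Reduce coefficients mod 9: 4·t ≡ 3 (mod 9).
    The inverse of 4 mod 9 is 7 (since 4·7 = 28 = 3·9 + 1), so t ≡ 7·3 = 21 ≡ 3 (mod 9).
    Then x = 9 + 13·3 = 48, valid modulo lcm(13, 9) = 117: x ≡ 48 (mod 117).
  Combine with x ≡ 6 (mod 7); new modulus lcm = 819.
    Write x = 48 + 117·t and substitute into x ≡ 6 (mod 7): 117·t ≡ 6 − 48 = -42 (mod 7).
    Reduce coefficients mod 7: 5·t ≡ 0 (mod 7).
    The inverse of 5 mod 7 is 3 (since 5·3 = 15 = 2·7 + 1), so t ≡ 3·0 = 0 ≡ 0 (mod 7).
    Then x = 48 + 117·0 = 48, valid modulo lcm(117, 7) = 819: x ≡ 48 (mod 819).
  Combine with x ≡ 13 (mod 17); new modulus lcm = 13923.
    Write x = 48 + 819·t and substitute into x ≡ 13 (mod 17): 819·t ≡ 13 − 48 = -35 (mod 17).
    Reduce coefficients mod 17: 3·t ≡ 16 (mod 17).
    The inverse of 3 mod 17 is 6 (since 3·6 = 18 = 1·17 + 1), so t ≡ 6·16 = 96 ≡ 11 (mod 17).
    Then x = 48 + 819·11 = 9057, valid modulo lcm(819, 17) = 13923: x ≡ 9057 (mod 13923).
Verify against each original: 9057 mod 13 = 9, 9057 mod 9 = 3, 9057 mod 7 = 6, 9057 mod 17 = 13.

x ≡ 9057 (mod 13923).


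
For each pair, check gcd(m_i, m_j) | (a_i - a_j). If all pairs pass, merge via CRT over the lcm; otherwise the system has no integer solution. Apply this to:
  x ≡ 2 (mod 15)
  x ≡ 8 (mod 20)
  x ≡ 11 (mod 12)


Moduli 15, 20, 12 are not pairwise coprime, so CRT works modulo lcm(m_i) when all pairwise compatibility conditions hold.
Pairwise compatibility: gcd(m_i, m_j) must divide a_i - a_j for every pair.
Merge one congruence at a time:
  Start: x ≡ 2 (mod 15).
  Combine with x ≡ 8 (mod 20): gcd(15, 20) = 5, and 8 - 2 = 6 is NOT divisible by 5.
    ⇒ system is inconsistent (no integer solution).

No solution (the system is inconsistent).


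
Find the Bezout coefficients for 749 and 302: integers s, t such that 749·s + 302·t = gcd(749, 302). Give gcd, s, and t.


Euclidean algorithm on (749, 302) — divide until remainder is 0:
  749 = 2 · 302 + 145
  302 = 2 · 145 + 12
  145 = 12 · 12 + 1
  12 = 12 · 1 + 0
gcd(749, 302) = 1.
Track Bezout coefficients alongside the remainders: start with r₀ = 749 = a·1 + b·0 (s = 1, t = 0) and r₁ = 302 = a·0 + b·1 (s = 0, t = 1); each new remainder r_{k+1} = r_{k-1} − q_k·r_k inherits s_{k+1} = s_{k-1} − q_k·s_k, t_{k+1} = t_{k-1} − q_k·t_k, so r_k = a·s_k + b·t_k at every step:
  q = 2: r = 145, s = 1 − 2·0 = 1, t = 0 − 2·1 = -2  (check: 749·1 + 302·(-2) = 145)
  q = 2: r = 12, s = 0 − 2·1 = -2, t = 1 − 2·(-2) = 5  (check: 749·(-2) + 302·5 = 12)
  q = 12: r = 1, s = 1 − 12·(-2) = 25, t = -2 − 12·5 = -62  (check: 749·25 + 302·(-62) = 1)
The row with r = 1 (the gcd) gives the Bezout coefficients s = 25, t = -62.
Result: 749 · (25) + 302 · (-62) = 1.

gcd(749, 302) = 1; s = 25, t = -62 (check: 749·25 + 302·(-62) = 1).


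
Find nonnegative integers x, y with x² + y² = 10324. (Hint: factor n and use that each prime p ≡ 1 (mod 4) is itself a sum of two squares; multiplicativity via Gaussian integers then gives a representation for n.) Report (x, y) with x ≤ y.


Step 1: Factor n = 10324 = 2^2 · 29 · 89.
Step 2: Check the mod-4 condition on each prime factor: 2 = 2 (special); 29 ≡ 1 (mod 4), exponent 1; 89 ≡ 1 (mod 4), exponent 1.
All primes ≡ 3 (mod 4) appear to even exponent (or don't appear), so by the two-squares theorem n IS expressible as a sum of two squares.
Step 3: Build a representation. Group n = k² · m with k = 2 and m = 29 · 89 = 2581 (a product of primes ≡ 1 (mod 4)); a representation of m scales to one of n via (k·x)² + (k·y)² = k²(x² + y²). Each prime p ≡ 1 (mod 4) is itself a sum of two squares; find a² by testing p − a² for a perfect square:
  29: 29 − 1² = 28, 29 − 2² = 25 = 5² ⇒ 29 = 2² + 5².
  89: 89 − 1² = 88, 89 − 2² = 85, 89 − 3² = 80, 89 − 4² = 73, 89 − 5² = 64 = 8² ⇒ 89 = 5² + 8².
  Combine using the Brahmagupta–Fibonacci identity (a² + b²)(c² + d²) = (ac − bd)² + (ad + bc)² = (ac + bd)² + (ad − bc)²:
  29 · 89 = 2581: from (2² + 5²)(5² + 8²), take (2·5 − 5·8, 2·8 + 5·5) = (10 − 40, 16 + 25) = (-30, 41); dropping signs (only squares matter) gives (30, 41); check 30² + 41² = 900 + 1681 = 2581 ✓.
  Scale by k = 2: (2·30, 2·41) = (60, 82).
Step 4: Order so x ≤ y and verify: 60² + 82² = 3600 + 6724 = 10324 = n. ✓

n = 10324 = 60² + 82² (one valid representation with x ≤ y).


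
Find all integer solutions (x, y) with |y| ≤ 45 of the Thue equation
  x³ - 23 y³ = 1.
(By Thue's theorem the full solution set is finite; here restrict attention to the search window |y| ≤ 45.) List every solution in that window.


The equation is x³ - 23y³ = 1. For fixed y, x³ = 23·y³ + 1, so a solution requires the RHS to be a perfect cube.
Strategy: iterate y from -45 to 45, compute RHS = 23·y³ + 1, and check whether it is a (positive or negative) perfect cube.
Check small values of y:
  y = 0: RHS = 1 = (1)³ ⇒ x = 1 works.
  y = 1: RHS = 24 is not a perfect cube.
  y = -1: RHS = -22 is not a perfect cube.
  y = 2: RHS = 185 is not a perfect cube.
  y = -2: RHS = -183 is not a perfect cube.
  y = 3: RHS = 622 is not a perfect cube.
  y = -3: RHS = -620 is not a perfect cube.
Continuing the search up to |y| = 45 finds no further solutions beyond those listed.
Collected solutions: (1, 0).

Solutions (with |y| ≤ 45): (1, 0).


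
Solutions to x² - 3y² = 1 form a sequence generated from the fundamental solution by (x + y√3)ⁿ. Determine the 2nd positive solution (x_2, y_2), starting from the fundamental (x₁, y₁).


Step 1: Find the fundamental solution (x₁, y₁) of x² - 3y² = 1.
  Expand √3 as a continued fraction. a₀ = ⌊√3⌋ = 1; iterate m_{k+1} = d_k·a_k − m_k, d_{k+1} = (3 − m_{k+1}²)/d_k, a_{k+1} = ⌊(a₀ + m_{k+1})/d_{k+1}⌋ (starting m₀ = 0, d₀ = 1), with convergents p_k = a_k·p_{k-1} + p_{k-2}, q_k = a_k·q_{k-1} + q_{k-2} (p₋₁ = 1, q₋₁ = 0):
  k = 0: a₀ = 1; p₀/q₀ = 1/1; p₀² − 3·q₀² = 1 − 3 = -2.
  k = 1: m = 1, d = 2, a = ⌊(1 + 1)/2⌋ = 1; p/q = (1·1 + 1)/(1·1 + 0) = 2/1; p² − 3·q² = 4 − 3 = 1.
  The first convergent with p² − 3·q² = 1 gives the fundamental solution (x₁, y₁) = (2, 1).
Step 2: Apply the recurrence (x_{n+1}, y_{n+1}) = (x₁x_n + 3y₁y_n, x₁y_n + y₁x_n) repeatedly.
  From (x_1, y_1) = (2, 1): x_2 = 2·2 + 3·1·1 = 7; y_2 = 2·1 + 1·2 = 4.
Step 3: Verify x_2² - 3·y_2² = 49 - 48 = 1 (should be 1). ✓

(x_1, y_1) = (2, 1); (x_2, y_2) = (7, 4).


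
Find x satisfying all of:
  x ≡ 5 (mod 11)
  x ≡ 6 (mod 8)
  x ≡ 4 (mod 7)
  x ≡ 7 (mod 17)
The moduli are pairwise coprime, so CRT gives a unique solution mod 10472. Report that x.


Product of moduli M = 11 · 8 · 7 · 17 = 10472.
Merge one congruence at a time:
  Start: x ≡ 5 (mod 11).
  Combine with x ≡ 6 (mod 8); new modulus lcm = 88.
    Write x = 5 + 11·t and substitute into x ≡ 6 (mod 8): 11·t ≡ 6 − 5 = 1 (mod 8).
    Reduce coefficients mod 8: 3·t ≡ 1 (mod 8).
    The inverse of 3 mod 8 is 3 (since 3·3 = 9 = 1·8 + 1), so t ≡ 3·1 = 3 ≡ 3 (mod 8).
    Then x = 5 + 11·3 = 38, valid modulo lcm(11, 8) = 88: x ≡ 38 (mod 88).
  Combine with x ≡ 4 (mod 7); new modulus lcm = 616.
    Write x = 38 + 88·t and substitute into x ≡ 4 (mod 7): 88·t ≡ 4 − 38 = -34 (mod 7).
    Reduce coefficients mod 7: 4·t ≡ 1 (mod 7).
    The inverse of 4 mod 7 is 2 (since 4·2 = 8 = 1·7 + 1), so t ≡ 2·1 = 2 ≡ 2 (mod 7).
    Then x = 38 + 88·2 = 214, valid modulo lcm(88, 7) = 616: x ≡ 214 (mod 616).
  Combine with x ≡ 7 (mod 17); new modulus lcm = 10472.
    Write x = 214 + 616·t and substitute into x ≡ 7 (mod 17): 616·t ≡ 7 − 214 = -207 (mod 17).
    Reduce coefficients mod 17: 4·t ≡ 14 (mod 17).
    The inverse of 4 mod 17 is 13 (since 4·13 = 52 = 3·17 + 1), so t ≡ 13·14 = 182 ≡ 12 (mod 17).
    Then x = 214 + 616·12 = 7606, valid modulo lcm(616, 17) = 10472: x ≡ 7606 (mod 10472).
Verify against each original: 7606 mod 11 = 5, 7606 mod 8 = 6, 7606 mod 7 = 4, 7606 mod 17 = 7.

x ≡ 7606 (mod 10472).


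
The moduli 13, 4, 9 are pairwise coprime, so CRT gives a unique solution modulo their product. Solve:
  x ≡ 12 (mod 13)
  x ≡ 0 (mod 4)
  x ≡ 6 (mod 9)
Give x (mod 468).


Moduli 13, 4, 9 are pairwise coprime; by CRT there is a unique solution modulo M = 13 · 4 · 9 = 468.
Solve pairwise, accumulating the modulus:
  Start with x ≡ 12 (mod 13).
  Combine with x ≡ 0 (mod 4): since gcd(13, 4) = 1, we get a unique residue mod 52.
    Write x = 12 + 13·t and substitute into x ≡ 0 (mod 4): 13·t ≡ 0 − 12 = -12 (mod 4).
    Reduce coefficients mod 4: 1·t ≡ 0 (mod 4).
    So t ≡ 0 (mod 4).
    Then x = 12 + 13·0 = 12, valid modulo lcm(13, 4) = 52: x ≡ 12 (mod 52).
  Combine with x ≡ 6 (mod 9): since gcd(52, 9) = 1, we get a unique residue mod 468.
    Write x = 12 + 52·t and substitute into x ≡ 6 (mod 9): 52·t ≡ 6 − 12 = -6 (mod 9).
    Reduce coefficients mod 9: 7·t ≡ 3 (mod 9).
    The inverse of 7 mod 9 is 4 (since 7·4 = 28 = 3·9 + 1), so t ≡ 4·3 = 12 ≡ 3 (mod 9).
    Then x = 12 + 52·3 = 168, valid modulo lcm(52, 9) = 468: x ≡ 168 (mod 468).
Verify: 168 mod 13 = 12 ✓, 168 mod 4 = 0 ✓, 168 mod 9 = 6 ✓.

x ≡ 168 (mod 468).


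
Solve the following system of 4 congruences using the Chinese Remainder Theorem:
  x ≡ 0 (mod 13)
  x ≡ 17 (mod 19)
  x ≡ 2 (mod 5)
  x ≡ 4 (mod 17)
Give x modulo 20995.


Product of moduli M = 13 · 19 · 5 · 17 = 20995.
Merge one congruence at a time:
  Start: x ≡ 0 (mod 13).
  Combine with x ≡ 17 (mod 19); new modulus lcm = 247.
    Write x = 0 + 13·t and substitute into x ≡ 17 (mod 19): 13·t ≡ 17 − 0 = 17 (mod 19).
    The inverse of 13 mod 19 is 3 (since 13·3 = 39 = 2·19 + 1), so t ≡ 3·17 = 51 ≡ 13 (mod 19).
    Then x = 0 + 13·13 = 169, valid modulo lcm(13, 19) = 247: x ≡ 169 (mod 247).
  Combine with x ≡ 2 (mod 5); new modulus lcm = 1235.
    Write x = 169 + 247·t and substitute into x ≡ 2 (mod 5): 247·t ≡ 2 − 169 = -167 (mod 5).
    Reduce coefficients mod 5: 2·t ≡ 3 (mod 5).
    The inverse of 2 mod 5 is 3 (since 2·3 = 6 = 1·5 + 1), so t ≡ 3·3 = 9 ≡ 4 (mod 5).
    Then x = 169 + 247·4 = 1157, valid modulo lcm(247, 5) = 1235: x ≡ 1157 (mod 1235).
  Combine with x ≡ 4 (mod 17); new modulus lcm = 20995.
    Write x = 1157 + 1235·t and substitute into x ≡ 4 (mod 17): 1235·t ≡ 4 − 1157 = -1153 (mod 17).
    Reduce coefficients mod 17: 11·t ≡ 3 (mod 17).
    The inverse of 11 mod 17 is 14 (since 11·14 = 154 = 9·17 + 1), so t ≡ 14·3 = 42 ≡ 8 (mod 17).
    Then x = 1157 + 1235·8 = 11037, valid modulo lcm(1235, 17) = 20995: x ≡ 11037 (mod 20995).
Verify against each original: 11037 mod 13 = 0, 11037 mod 19 = 17, 11037 mod 5 = 2, 11037 mod 17 = 4.

x ≡ 11037 (mod 20995).


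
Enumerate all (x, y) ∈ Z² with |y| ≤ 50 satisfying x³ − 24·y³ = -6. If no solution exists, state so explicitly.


The equation is x³ - 24y³ = -6. For fixed y, x³ = 24·y³ − 6, so a solution requires the RHS to be a perfect cube.
Strategy: iterate y from -50 to 50, compute RHS = 24·y³ − 6, and check whether it is a (positive or negative) perfect cube.
Check small values of y:
  y = 0: RHS = -6 is not a perfect cube.
  y = 1: RHS = 18 is not a perfect cube.
  y = -1: RHS = -30 is not a perfect cube.
  y = 2: RHS = 186 is not a perfect cube.
  y = -2: RHS = -198 is not a perfect cube.
  y = 3: RHS = 642 is not a perfect cube.
  y = -3: RHS = -654 is not a perfect cube.
Continuing the search up to |y| = 50 finds no solutions either.
No (x, y) in the scanned range satisfies the equation.

No integer solutions with |y| ≤ 50.


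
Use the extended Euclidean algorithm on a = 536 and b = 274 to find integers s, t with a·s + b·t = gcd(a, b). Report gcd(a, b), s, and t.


Euclidean algorithm on (536, 274) — divide until remainder is 0:
  536 = 1 · 274 + 262
  274 = 1 · 262 + 12
  262 = 21 · 12 + 10
  12 = 1 · 10 + 2
  10 = 5 · 2 + 0
gcd(536, 274) = 2.
Track Bezout coefficients alongside the remainders: start with r₀ = 536 = a·1 + b·0 (s = 1, t = 0) and r₁ = 274 = a·0 + b·1 (s = 0, t = 1); each new remainder r_{k+1} = r_{k-1} − q_k·r_k inherits s_{k+1} = s_{k-1} − q_k·s_k, t_{k+1} = t_{k-1} − q_k·t_k, so r_k = a·s_k + b·t_k at every step:
  q = 1: r = 262, s = 1 − 1·0 = 1, t = 0 − 1·1 = -1  (check: 536·1 + 274·(-1) = 262)
  q = 1: r = 12, s = 0 − 1·1 = -1, t = 1 − 1·(-1) = 2  (check: 536·(-1) + 274·2 = 12)
  q = 21: r = 10, s = 1 − 21·(-1) = 22, t = -1 − 21·2 = -43  (check: 536·22 + 274·(-43) = 10)
  q = 1: r = 2, s = -1 − 1·22 = -23, t = 2 − 1·(-43) = 45  (check: 536·(-23) + 274·45 = 2)
The row with r = 2 (the gcd) gives the Bezout coefficients s = -23, t = 45.
Result: 536 · (-23) + 274 · (45) = 2.

gcd(536, 274) = 2; s = -23, t = 45 (check: 536·(-23) + 274·45 = 2).


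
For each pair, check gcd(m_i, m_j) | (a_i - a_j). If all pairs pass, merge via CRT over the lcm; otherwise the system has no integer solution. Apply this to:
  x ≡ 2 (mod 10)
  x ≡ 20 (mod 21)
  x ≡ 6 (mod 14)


Moduli 10, 21, 14 are not pairwise coprime, so CRT works modulo lcm(m_i) when all pairwise compatibility conditions hold.
Pairwise compatibility: gcd(m_i, m_j) must divide a_i - a_j for every pair.
Merge one congruence at a time:
  Start: x ≡ 2 (mod 10).
  Combine with x ≡ 20 (mod 21): gcd(10, 21) = 1; 20 - 2 = 18, which IS divisible by 1, so compatible.
    Write x = 2 + 10·t and substitute into x ≡ 20 (mod 21): 10·t ≡ 20 − 2 = 18 (mod 21).
    The inverse of 10 mod 21 is 19 (since 10·19 = 190 = 9·21 + 1), so t ≡ 19·18 = 342 ≡ 6 (mod 21).
    Then x = 2 + 10·6 = 62, valid modulo lcm(10, 21) = 210: x ≡ 62 (mod 210).
  Combine with x ≡ 6 (mod 14): gcd(210, 14) = 14; 6 - 62 = -56, which IS divisible by 14, so compatible.
    Write x = 62 + 210·t and substitute into x ≡ 6 (mod 14): 210·t ≡ 6 − 62 = -56 (mod 14).
    Divide the congruence (and modulus) by g = 14: 15·t ≡ -4 (mod 1).
    Modulo 1 every t works; take t = 0.
    Then x = 62 + 210·0 = 62, valid modulo lcm(210, 14) = 210: x ≡ 62 (mod 210).
Verify: 62 mod 10 = 2, 62 mod 21 = 20, 62 mod 14 = 6.

x ≡ 62 (mod 210).


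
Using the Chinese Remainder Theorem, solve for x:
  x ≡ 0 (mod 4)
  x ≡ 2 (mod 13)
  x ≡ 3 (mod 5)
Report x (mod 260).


Moduli 4, 13, 5 are pairwise coprime; by CRT there is a unique solution modulo M = 4 · 13 · 5 = 260.
Solve pairwise, accumulating the modulus:
  Start with x ≡ 0 (mod 4).
  Combine with x ≡ 2 (mod 13): since gcd(4, 13) = 1, we get a unique residue mod 52.
    Write x = 0 + 4·t and substitute into x ≡ 2 (mod 13): 4·t ≡ 2 − 0 = 2 (mod 13).
    The inverse of 4 mod 13 is 10 (since 4·10 = 40 = 3·13 + 1), so t ≡ 10·2 = 20 ≡ 7 (mod 13).
    Then x = 0 + 4·7 = 28, valid modulo lcm(4, 13) = 52: x ≡ 28 (mod 52).
  Combine with x ≡ 3 (mod 5): since gcd(52, 5) = 1, we get a unique residue mod 260.
    Write x = 28 + 52·t and substitute into x ≡ 3 (mod 5): 52·t ≡ 3 − 28 = -25 (mod 5).
    Reduce coefficients mod 5: 2·t ≡ 0 (mod 5).
    The inverse of 2 mod 5 is 3 (since 2·3 = 6 = 1·5 + 1), so t ≡ 3·0 = 0 ≡ 0 (mod 5).
    Then x = 28 + 52·0 = 28, valid modulo lcm(52, 5) = 260: x ≡ 28 (mod 260).
Verify: 28 mod 4 = 0 ✓, 28 mod 13 = 2 ✓, 28 mod 5 = 3 ✓.

x ≡ 28 (mod 260).
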